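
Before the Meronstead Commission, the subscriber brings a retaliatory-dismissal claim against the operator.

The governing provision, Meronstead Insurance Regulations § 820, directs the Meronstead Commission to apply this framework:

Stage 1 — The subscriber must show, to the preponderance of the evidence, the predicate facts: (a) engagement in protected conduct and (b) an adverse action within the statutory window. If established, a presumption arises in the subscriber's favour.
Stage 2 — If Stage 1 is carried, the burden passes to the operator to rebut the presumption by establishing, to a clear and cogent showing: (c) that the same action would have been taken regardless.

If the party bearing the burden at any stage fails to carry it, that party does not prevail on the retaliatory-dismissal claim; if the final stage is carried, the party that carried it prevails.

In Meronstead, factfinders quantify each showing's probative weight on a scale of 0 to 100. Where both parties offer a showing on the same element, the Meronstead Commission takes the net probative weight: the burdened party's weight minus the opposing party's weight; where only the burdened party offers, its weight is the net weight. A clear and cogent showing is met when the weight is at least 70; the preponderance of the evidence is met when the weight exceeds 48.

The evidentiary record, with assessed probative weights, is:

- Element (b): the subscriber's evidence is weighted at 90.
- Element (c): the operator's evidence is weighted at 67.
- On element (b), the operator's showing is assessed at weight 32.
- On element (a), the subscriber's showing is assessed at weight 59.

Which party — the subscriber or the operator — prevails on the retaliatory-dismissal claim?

Stage 1 — burden on subscriber; standard: the preponderance of the evidence (weight exceeds 48).
    (a): 59 > 48 [met]
    (b): 90 − 32 = 58 > 48 [met]
  The subscriber carries Stage 1; the operator now bears the burden.
Stage 2 — burden on operator; standard: a clear and cogent showing (weight is at least 70).
    (c): 67 < 70 [not met]
  The operator does not carry Stage 2.
So the subscriber prevails.

subscriber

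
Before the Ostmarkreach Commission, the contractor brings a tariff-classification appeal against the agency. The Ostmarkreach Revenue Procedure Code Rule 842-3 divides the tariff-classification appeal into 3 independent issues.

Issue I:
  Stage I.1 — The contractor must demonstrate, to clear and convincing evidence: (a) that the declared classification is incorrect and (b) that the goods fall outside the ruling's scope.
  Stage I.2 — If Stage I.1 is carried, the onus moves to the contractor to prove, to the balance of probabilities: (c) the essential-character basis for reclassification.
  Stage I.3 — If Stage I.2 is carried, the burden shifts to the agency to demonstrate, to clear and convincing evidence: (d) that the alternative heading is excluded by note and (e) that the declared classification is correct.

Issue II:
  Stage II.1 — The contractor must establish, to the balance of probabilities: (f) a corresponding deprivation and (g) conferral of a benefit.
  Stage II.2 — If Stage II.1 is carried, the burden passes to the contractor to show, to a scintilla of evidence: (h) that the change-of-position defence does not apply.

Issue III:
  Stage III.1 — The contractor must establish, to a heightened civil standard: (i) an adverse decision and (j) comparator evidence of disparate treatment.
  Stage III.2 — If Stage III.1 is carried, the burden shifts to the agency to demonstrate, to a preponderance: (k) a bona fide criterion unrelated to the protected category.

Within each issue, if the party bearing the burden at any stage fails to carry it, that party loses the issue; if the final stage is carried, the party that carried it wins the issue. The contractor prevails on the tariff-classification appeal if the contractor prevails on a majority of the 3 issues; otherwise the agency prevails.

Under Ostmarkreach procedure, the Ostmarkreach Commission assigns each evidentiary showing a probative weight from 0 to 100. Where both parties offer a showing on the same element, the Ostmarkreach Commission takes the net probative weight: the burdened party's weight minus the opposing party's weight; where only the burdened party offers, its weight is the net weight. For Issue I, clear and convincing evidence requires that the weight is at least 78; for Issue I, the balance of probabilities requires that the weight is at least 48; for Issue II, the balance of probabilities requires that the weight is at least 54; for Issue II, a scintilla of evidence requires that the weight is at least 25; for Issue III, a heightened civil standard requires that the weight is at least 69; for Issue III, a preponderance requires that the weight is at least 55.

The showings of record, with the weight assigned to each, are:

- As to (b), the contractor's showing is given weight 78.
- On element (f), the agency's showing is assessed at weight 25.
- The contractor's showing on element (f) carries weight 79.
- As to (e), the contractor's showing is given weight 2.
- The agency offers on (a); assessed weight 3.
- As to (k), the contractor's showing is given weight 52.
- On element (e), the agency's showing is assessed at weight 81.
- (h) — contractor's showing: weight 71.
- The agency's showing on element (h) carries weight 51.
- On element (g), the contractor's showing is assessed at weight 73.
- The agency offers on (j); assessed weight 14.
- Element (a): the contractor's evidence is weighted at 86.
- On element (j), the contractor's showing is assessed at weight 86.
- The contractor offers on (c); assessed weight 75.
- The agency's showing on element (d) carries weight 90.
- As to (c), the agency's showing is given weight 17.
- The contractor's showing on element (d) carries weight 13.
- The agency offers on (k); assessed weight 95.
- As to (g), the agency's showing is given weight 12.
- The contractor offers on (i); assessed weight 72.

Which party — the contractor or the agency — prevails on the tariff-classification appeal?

contractor

— Issue I —
Stage I.1 (contractor, clear and convincing evidence, weight is at least 78): (a) net 86−3=83 ≥ 78 — meets; (b) 78 ≥ 78 — meets.
  All elements met. The contractor retains the burden for Stage I.2.
Stage I.2 (contractor, the balance of probabilities, weight is at least 48): (c) net 75−17=58 ≥ 48 — meets.
  Stage I.2 carried; the burden shifts to the agency.
Stage I.3 (agency, clear and convincing evidence, weight is at least 78): (d) net 90−13=77 < 78 — fails; (e) net 81−2=79 ≥ 78 — meets.
  Not every element is met, so the agency fails to carry Stage I.3.
The contractor prevails on this issue.
— Issue II —
Stage II.1 (contractor, the balance of probabilities, weight is at least 54): (f) net 79−25=54 ≥ 54 — meets; (g) net 73−12=61 ≥ 54 — meets.
  Stage II.1 is satisfied; the contractor continues to bear the burden.
Stage II.2 (contractor, a scintilla of evidence, weight is at least 25): (h) net 71−51=20 < 25 — fails.
  Stage II.2 not carried; the contractor fails its burden.
So the agency prevails on this issue.
— Issue III —
Stage III.1 (contractor, a heightened civil standard, weight is at least 69): (i) 72 ≥ 69 — meets; (j) net 86−14=72 ≥ 69 — meets.
  The contractor carries Stage III.1; the agency now bears the burden.
Stage III.2 (agency, a preponderance, weight is at least 55): (k) net 95−52=43 < 55 — fails.
  Not every element is met, so the agency fails to carry Stage III.2.
So the contractor prevails on this issue.
Per-issue: Issue I → contractor; Issue II → agency; Issue III → contractor. The contractor must prevail on a majority of issues; overall, the contractor prevails.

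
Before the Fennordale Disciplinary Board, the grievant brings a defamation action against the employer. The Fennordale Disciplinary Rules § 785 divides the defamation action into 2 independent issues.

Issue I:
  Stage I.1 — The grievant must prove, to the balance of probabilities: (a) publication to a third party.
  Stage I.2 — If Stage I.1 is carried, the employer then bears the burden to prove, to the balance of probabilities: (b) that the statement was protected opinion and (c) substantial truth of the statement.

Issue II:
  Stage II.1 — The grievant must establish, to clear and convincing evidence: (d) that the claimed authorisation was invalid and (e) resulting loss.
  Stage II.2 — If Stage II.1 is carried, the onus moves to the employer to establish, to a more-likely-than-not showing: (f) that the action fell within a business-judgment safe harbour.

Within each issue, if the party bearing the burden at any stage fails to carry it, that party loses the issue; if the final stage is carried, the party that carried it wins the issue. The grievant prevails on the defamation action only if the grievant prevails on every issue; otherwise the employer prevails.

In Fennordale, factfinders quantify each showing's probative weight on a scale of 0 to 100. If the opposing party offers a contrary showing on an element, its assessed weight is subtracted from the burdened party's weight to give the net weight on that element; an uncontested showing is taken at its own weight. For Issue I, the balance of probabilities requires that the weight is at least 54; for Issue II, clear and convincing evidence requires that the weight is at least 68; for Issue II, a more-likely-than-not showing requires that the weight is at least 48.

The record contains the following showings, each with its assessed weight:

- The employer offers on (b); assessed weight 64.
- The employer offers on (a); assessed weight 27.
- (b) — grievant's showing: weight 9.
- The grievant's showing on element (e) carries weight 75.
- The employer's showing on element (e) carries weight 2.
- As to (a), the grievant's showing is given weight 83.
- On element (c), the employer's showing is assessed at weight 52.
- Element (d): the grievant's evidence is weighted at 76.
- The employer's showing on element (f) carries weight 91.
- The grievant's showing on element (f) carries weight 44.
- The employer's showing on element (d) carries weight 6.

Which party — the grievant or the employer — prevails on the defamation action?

— Issue I —
At Stage I.1 the grievant must meet the balance of probabilities (weight is at least 54): on (a) the weight is 83 less the opposing 27 gives net 56, ≥ 54, so (a) meets the standard.
  Stage I.1 is satisfied; the onus moves to the employer.
At Stage I.2 the employer must meet the balance of probabilities (weight is at least 54): on (b) the weight is 64 less the opposing 9 gives net 55, which does reach 54, so (b) meets the standard; on (c) the weight is 52, < 54, so (c) does not meet the standard.
  Stage I.2 not carried; the employer fails its burden.
The grievant prevails on this issue.
— Issue II —
At Stage II.1 the grievant must meet clear and convincing evidence (weight is at least 68): on (d) the weight is 76 less the opposing 6 gives net 70, which does reach 68, so (d) meets the standard; on (e) the weight is 75 less the opposing 2 gives net 73, ≥ 68, so (e) meets the standard.
  Stage II.1 is satisfied; the onus moves to the employer.
At Stage II.2 the employer must meet a more-likely-than-not showing (weight is at least 48): on (f) the weight is 91 less the opposing 44 gives net 47, < 48, so (f) does not meet the standard.
  Stage II.2 not carried; the employer fails its burden.
So the grievant prevails on this issue.
Per-issue: Issue I → grievant; Issue II → grievant. The grievant must prevail on every issue; overall, the grievant prevails.

grievant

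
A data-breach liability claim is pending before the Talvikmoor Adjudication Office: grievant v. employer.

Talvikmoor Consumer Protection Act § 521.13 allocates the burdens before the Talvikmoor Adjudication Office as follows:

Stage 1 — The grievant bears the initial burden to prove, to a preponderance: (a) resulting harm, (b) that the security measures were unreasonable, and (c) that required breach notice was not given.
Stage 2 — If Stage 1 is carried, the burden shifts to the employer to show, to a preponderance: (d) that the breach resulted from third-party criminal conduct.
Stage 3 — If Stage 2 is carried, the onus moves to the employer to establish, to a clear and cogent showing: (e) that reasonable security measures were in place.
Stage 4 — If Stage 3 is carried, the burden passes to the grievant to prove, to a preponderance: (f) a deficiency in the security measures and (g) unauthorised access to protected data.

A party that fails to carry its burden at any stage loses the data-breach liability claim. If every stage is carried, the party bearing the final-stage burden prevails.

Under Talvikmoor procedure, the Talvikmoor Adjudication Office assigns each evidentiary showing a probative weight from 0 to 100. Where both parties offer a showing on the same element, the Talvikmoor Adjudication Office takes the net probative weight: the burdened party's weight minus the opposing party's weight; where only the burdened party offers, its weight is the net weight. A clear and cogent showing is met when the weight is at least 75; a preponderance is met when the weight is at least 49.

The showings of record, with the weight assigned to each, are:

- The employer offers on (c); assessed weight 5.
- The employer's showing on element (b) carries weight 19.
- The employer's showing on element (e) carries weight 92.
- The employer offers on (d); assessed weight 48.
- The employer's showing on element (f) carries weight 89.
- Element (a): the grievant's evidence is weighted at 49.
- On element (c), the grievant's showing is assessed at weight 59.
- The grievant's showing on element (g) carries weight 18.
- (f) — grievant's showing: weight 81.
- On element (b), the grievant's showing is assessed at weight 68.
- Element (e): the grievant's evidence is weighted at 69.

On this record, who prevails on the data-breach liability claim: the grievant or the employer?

Stage 1 — burden on grievant; standard: a preponderance (weight is at least 49).
    (a): 49 ≥ 49 [met]
    (b): 68 − 19 = 49 ≥ 49 [met]
    (c): 59 − 5 = 54 ≥ 49 [met]
  Stage 1 carried; the burden shifts to the employer.
Stage 2 — burden on employer; standard: a preponderance (weight is at least 49).
    (d): 48 < 49 [not met]
  Stage 2 not carried; the employer fails its burden.
The analysis ends at Stage 2; the grievant prevails.

grievant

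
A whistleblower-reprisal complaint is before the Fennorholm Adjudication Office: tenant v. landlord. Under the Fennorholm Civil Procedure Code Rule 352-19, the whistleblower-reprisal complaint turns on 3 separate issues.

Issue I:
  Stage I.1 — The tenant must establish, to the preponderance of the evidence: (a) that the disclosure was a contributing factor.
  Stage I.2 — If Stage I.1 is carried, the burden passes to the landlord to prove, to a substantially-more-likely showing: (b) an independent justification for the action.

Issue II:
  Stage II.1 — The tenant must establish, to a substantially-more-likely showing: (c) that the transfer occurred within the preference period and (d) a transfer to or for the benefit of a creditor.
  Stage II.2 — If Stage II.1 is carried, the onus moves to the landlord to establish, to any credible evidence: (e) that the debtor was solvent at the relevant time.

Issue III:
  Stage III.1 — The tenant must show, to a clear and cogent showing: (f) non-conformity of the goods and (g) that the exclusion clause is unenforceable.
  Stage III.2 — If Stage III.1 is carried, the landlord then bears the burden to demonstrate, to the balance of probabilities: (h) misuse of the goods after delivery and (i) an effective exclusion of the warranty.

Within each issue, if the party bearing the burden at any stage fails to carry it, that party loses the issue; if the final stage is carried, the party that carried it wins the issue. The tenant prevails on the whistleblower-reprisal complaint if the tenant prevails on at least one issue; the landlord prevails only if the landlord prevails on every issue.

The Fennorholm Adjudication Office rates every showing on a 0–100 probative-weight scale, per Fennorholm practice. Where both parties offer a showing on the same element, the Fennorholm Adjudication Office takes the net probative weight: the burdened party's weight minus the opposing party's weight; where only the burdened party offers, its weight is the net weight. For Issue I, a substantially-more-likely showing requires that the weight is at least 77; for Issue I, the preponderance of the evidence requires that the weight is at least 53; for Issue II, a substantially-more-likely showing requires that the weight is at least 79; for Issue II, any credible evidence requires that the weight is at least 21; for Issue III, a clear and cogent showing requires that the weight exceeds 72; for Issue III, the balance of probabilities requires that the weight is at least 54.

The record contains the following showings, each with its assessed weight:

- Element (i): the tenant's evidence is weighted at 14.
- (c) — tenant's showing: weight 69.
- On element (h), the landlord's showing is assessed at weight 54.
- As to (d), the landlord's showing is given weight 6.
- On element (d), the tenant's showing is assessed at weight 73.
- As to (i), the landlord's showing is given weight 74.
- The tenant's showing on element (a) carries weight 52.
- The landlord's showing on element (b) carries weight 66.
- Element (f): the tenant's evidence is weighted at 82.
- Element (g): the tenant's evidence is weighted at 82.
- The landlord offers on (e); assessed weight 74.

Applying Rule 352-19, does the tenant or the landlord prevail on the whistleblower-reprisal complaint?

landlord

— Issue I —
At Stage I.1 the tenant must meet the preponderance of the evidence (weight is at least 53): on (a) the weight is 52, < 53, so (a) does not meet the standard.
  Stage I.1 not carried; the tenant fails its burden.
The landlord prevails on this issue.
— Issue II —
At Stage II.1 the tenant must meet a substantially-more-likely showing (weight is at least 79): on (c) the weight is 69, which does not reach 79, so (c) does not meet the standard; on (d) the weight is 73 less the opposing 6 gives net 67, < 79, so (d) does not meet the standard.
  Not every element is met, so the tenant fails to carry Stage II.1.
The landlord prevails on this issue.
— Issue III —
Stage III.1 (tenant, a clear and cogent showing, weight exceeds 72): (f) 82 > 72 — meets; (g) 82 > 72 — meets.
  All elements met. The burden passes to the landlord.
Stage III.2 (landlord, the balance of probabilities, weight is at least 54): (h) 54 ≥ 54 — meets; (i) net 74−14=60 ≥ 54 — meets.
  The landlord carries the last stage.
Every stage carried; the landlord prevails on this issue.
Per-issue: Issue I → landlord; Issue II → landlord; Issue III → landlord. The tenant must prevail on at least one issue; overall, the landlord prevails.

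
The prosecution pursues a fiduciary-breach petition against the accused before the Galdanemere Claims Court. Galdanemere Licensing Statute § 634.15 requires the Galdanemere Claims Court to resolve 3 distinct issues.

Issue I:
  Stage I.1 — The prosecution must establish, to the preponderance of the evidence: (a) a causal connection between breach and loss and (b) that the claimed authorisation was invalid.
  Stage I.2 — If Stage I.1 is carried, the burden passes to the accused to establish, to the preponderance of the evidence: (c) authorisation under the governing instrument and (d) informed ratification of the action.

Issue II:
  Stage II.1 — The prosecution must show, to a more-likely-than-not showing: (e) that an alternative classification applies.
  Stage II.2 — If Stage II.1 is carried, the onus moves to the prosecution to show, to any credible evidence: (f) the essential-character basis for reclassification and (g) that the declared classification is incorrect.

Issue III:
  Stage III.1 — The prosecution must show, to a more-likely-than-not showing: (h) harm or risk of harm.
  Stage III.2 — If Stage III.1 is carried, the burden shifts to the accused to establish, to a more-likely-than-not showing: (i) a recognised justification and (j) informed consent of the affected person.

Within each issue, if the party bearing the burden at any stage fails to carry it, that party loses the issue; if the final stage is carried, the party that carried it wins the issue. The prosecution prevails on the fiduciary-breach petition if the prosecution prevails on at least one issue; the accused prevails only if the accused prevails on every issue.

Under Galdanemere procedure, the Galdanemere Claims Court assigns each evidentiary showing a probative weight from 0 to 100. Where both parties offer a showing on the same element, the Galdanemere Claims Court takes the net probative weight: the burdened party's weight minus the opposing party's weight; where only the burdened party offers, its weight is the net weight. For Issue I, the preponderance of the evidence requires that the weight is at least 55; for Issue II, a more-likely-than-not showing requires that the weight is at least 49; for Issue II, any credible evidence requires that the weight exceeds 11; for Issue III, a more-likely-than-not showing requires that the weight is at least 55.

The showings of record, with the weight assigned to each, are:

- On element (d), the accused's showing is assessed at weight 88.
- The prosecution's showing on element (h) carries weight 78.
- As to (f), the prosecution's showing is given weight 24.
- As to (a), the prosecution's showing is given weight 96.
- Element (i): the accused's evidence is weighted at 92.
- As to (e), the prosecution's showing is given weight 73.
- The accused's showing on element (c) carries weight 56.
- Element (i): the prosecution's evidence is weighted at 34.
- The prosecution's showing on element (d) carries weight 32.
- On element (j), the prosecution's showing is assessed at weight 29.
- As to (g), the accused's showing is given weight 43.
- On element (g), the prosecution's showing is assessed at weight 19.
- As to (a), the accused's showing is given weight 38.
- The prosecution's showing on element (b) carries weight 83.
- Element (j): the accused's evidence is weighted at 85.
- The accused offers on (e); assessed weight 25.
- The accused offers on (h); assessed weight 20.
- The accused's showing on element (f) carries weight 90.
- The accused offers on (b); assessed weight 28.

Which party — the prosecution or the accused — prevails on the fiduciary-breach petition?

accused

— Issue I —
At Stage I.1 the prosecution must meet the preponderance of the evidence (weight is at least 55): on (a) the weight is 96 less the opposing 38 gives net 58, ≥ 55, so (a) meets the standard; on (b) the weight is 83 less the opposing 28 gives net 55, ≥ 55, so (b) meets the standard.
  All elements met. The burden passes to the accused.
At Stage I.2 the accused must meet the preponderance of the evidence (weight is at least 55): on (c) the weight is 56, which does reach 55, so (c) meets the standard; on (d) the weight is 88 less the opposing 32 gives net 56, ≥ 55, so (d) meets the standard.
  The accused carries the last stage.
All stages carried — the accused prevails on this issue.
— Issue II —
Stage II.1 — burden on prosecution; standard: a more-likely-than-not showing (weight is at least 49).
    (e): 73 − 25 = 48 < 49 [not met]
  The prosecution does not carry Stage II.1.
The analysis ends at Stage II.1; the accused prevails on this issue.
— Issue III —
Stage III.1 — burden on prosecution; standard: a more-likely-than-not showing (weight is at least 55).
    (h): 78 − 20 = 58 ≥ 55 [met]
  Stage III.1 is satisfied; the onus moves to the accused.
Stage III.2 — burden on accused; standard: a more-likely-than-not showing (weight is at least 55).
    (i): 92 − 34 = 58 ≥ 55 [met]
    (j): 85 − 29 = 56 ≥ 55 [met]
  The accused carries the last stage.
Every stage carried; the accused prevails on this issue.
Per-issue: Issue I → accused; Issue II → accused; Issue III → accused. The prosecution must prevail on at least one issue; overall, the accused prevails.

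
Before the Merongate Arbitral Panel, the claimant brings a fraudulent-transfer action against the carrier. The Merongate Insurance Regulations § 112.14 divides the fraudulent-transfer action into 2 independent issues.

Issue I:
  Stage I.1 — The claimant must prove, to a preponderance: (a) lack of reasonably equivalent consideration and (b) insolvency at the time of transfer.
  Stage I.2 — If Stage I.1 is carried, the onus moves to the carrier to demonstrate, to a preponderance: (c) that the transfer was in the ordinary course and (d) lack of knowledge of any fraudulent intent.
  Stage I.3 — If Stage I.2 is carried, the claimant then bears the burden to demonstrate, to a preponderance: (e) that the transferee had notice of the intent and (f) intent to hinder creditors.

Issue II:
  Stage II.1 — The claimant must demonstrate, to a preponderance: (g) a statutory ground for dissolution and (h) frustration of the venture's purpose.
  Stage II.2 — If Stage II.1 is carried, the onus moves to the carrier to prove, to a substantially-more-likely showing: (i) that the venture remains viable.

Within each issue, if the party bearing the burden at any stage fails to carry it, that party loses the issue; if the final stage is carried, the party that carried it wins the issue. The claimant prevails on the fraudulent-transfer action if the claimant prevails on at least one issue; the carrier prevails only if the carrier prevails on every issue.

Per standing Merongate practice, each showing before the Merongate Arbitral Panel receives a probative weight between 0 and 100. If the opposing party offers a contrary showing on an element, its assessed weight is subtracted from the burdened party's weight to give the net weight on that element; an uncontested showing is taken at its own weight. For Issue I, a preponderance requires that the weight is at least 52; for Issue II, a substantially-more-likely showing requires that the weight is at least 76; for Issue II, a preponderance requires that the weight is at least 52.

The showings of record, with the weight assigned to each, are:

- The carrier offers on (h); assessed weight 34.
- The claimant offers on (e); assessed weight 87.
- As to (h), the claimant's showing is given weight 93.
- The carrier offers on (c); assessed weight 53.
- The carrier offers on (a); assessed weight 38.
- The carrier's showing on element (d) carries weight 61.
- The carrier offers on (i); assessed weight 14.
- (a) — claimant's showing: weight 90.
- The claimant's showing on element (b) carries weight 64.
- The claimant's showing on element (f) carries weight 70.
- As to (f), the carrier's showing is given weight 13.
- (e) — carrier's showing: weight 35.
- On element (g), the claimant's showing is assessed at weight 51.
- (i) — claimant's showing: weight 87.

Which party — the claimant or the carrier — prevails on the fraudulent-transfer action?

claimant

— Issue I —
Stage I.1 — burden on claimant; standard: a preponderance (weight is at least 52).
    (a): 90 − 38 = 52 ≥ 52 [met]
    (b): 64 ≥ 52 [met]
  Stage I.1 is satisfied; the onus moves to the carrier.
Stage I.2 — burden on carrier; standard: a preponderance (weight is at least 52).
    (c): 53 ≥ 52 [met]
    (d): 61 ≥ 52 [met]
  All elements met. The burden passes to the claimant.
Stage I.3 — burden on claimant; standard: a preponderance (weight is at least 52).
    (e): 87 − 35 = 52 ≥ 52 [met]
    (f): 70 − 13 = 57 ≥ 52 [met]
  Stage I.3 carried; the final stage is satisfied.
With every stage satisfied, the claimant prevails on this issue.
— Issue II —
Stage II.1 (claimant, a preponderance, weight is at least 52): (g) 51 < 52 — fails; (h) net 93−34=59 ≥ 52 — meets.
  Stage II.1 not carried; the claimant fails its burden.
The analysis ends at Stage II.1; the carrier prevails on this issue.
Per-issue: Issue I → claimant; Issue II → carrier. The claimant must prevail on at least one issue; overall, the claimant prevails.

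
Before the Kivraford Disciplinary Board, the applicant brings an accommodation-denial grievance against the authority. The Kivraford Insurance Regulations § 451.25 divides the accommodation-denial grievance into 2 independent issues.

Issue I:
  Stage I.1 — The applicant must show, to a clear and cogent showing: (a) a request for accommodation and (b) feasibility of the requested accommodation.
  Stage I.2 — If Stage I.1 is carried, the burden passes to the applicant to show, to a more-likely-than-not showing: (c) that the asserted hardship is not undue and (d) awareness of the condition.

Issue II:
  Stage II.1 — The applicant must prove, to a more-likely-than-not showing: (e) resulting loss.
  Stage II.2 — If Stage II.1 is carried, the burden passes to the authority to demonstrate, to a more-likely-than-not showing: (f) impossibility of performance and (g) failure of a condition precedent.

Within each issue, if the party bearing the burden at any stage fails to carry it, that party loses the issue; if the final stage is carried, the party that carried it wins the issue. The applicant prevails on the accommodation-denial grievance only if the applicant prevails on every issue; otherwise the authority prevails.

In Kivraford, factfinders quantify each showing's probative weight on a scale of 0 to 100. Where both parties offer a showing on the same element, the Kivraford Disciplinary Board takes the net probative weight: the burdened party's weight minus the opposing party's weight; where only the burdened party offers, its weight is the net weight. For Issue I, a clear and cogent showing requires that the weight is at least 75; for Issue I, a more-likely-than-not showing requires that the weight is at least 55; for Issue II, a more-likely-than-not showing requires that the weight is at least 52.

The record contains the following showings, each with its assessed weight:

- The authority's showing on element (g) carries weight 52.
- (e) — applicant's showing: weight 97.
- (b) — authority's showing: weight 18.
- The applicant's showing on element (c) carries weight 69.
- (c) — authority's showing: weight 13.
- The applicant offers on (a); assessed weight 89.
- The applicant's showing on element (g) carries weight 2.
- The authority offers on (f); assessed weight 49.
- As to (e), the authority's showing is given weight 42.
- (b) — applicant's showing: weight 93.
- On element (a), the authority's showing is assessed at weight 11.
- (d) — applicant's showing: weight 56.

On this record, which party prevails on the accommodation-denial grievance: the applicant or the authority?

applicant

— Issue I —
At Stage I.1 the applicant must meet a clear and cogent showing (weight is at least 75): on (a) the weight is 89 less the opposing 11 gives net 78, ≥ 75, so (a) meets the standard; on (b) the weight is 93 less the opposing 18 gives net 75, ≥ 75, so (b) meets the standard.
  All elements met. The applicant retains the burden for Stage I.2.
At Stage I.2 the applicant must meet a more-likely-than-not showing (weight is at least 55): on (c) the weight is 69 less the opposing 13 gives net 56, ≥ 55, so (c) meets the standard; on (d) the weight is 56, ≥ 55, so (d) meets the standard.
  Stage I.2 carried; the final stage is satisfied.
All stages carried — the applicant prevails on this issue.
— Issue II —
Stage II.1 — burden on applicant; standard: a more-likely-than-not showing (weight is at least 52).
    (e): 97 − 42 = 55 ≥ 52 [met]
  All elements met. The burden passes to the authority.
Stage II.2 — burden on authority; standard: a more-likely-than-not showing (weight is at least 52).
    (f): 49 < 52 [not met]
    (g): 52 − 2 = 50 < 52 [not met]
  Not every element is met, so the authority fails to carry Stage II.2.
The analysis ends at Stage II.2; the applicant prevails on this issue.
Per-issue: Issue I → applicant; Issue II → applicant. The applicant must prevail on every issue; overall, the applicant prevails.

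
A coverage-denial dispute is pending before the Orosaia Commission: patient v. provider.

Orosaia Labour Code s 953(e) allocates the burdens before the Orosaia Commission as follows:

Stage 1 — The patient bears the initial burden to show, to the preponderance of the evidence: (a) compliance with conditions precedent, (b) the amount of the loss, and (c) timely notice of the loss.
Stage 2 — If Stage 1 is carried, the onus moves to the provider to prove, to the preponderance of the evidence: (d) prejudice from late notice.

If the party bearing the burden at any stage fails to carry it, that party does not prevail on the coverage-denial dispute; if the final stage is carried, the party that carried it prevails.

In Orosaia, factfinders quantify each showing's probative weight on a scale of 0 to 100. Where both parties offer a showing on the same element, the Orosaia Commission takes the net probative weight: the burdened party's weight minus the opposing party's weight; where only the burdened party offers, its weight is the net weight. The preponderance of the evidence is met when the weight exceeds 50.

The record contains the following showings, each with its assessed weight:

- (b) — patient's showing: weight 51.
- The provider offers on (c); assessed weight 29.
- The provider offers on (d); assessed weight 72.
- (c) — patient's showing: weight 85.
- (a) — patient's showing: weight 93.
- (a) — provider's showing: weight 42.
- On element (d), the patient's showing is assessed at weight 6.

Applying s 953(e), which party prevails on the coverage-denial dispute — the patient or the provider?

provider

Stage 1 (patient, the preponderance of the evidence, weight exceeds 50): (a) net 93−42=51 > 50 — meets; (b) 51 > 50 — meets; (c) net 85−29=56 > 50 — meets.
  Stage 1 is satisfied; the onus moves to the provider.
Stage 2 (provider, the preponderance of the evidence, weight exceeds 50): (d) net 72−6=66 > 50 — meets.
  The provider carries the last stage.
All stages carried — the provider prevails.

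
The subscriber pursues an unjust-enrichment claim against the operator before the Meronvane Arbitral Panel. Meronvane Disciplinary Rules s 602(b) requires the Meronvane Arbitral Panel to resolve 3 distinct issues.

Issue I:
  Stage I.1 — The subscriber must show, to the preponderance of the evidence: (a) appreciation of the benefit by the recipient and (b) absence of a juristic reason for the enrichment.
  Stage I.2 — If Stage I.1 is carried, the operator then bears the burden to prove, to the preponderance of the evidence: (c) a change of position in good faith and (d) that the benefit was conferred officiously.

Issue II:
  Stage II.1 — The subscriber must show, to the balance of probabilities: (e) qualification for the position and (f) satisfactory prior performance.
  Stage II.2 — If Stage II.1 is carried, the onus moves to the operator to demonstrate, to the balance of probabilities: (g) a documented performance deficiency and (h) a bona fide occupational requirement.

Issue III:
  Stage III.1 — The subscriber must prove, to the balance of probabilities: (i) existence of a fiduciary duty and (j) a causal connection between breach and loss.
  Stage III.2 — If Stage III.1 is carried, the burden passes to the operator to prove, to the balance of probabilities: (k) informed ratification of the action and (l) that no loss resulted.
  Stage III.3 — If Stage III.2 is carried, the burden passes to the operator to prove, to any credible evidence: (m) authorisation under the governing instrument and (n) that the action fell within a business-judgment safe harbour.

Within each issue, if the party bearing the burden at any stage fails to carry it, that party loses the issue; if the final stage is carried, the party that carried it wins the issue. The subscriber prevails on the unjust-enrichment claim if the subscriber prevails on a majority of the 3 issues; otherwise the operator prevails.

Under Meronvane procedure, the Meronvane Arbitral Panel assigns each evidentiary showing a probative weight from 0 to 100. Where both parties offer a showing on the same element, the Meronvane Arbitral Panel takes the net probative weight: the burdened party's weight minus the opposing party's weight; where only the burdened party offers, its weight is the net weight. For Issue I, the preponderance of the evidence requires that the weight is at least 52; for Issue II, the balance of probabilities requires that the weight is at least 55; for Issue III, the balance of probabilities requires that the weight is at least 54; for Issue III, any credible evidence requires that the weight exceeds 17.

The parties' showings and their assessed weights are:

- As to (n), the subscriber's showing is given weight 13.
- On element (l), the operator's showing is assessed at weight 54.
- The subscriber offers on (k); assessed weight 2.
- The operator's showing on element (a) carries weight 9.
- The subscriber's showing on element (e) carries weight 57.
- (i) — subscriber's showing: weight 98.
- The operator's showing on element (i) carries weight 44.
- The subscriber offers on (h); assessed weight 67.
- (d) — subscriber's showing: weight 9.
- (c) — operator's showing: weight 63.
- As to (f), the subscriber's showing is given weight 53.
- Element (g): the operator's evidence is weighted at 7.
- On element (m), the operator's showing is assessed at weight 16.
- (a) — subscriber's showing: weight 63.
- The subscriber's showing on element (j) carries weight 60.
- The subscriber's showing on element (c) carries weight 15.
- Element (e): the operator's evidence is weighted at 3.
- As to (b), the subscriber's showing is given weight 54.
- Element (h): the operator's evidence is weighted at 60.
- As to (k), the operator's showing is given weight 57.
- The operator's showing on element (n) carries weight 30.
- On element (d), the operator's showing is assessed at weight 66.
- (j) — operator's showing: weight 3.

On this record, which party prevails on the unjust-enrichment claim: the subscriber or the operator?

— Issue I —
Stage I.1 — burden on subscriber; standard: the preponderance of the evidence (weight is at least 52).
    (a): 63 − 9 = 54 ≥ 52 [met]
    (b): 54 ≥ 52 [met]
  All elements met. The burden passes to the operator.
Stage I.2 — burden on operator; standard: the preponderance of the evidence (weight is at least 52).
    (c): 63 − 15 = 48 < 52 [not met]
    (d): 66 − 9 = 57 ≥ 52 [met]
  The operator does not carry Stage I.2.
The subscriber prevails on this issue.
— Issue II —
At Stage II.1 the subscriber must meet the balance of probabilities (weight is at least 55): on (e) the weight is 57 less the opposing 3 gives net 54, < 55, so (e) does not meet the standard; on (f) the weight is 53, < 55, so (f) does not meet the standard.
  Stage II.1 not carried; the subscriber fails its burden.
So the operator prevails on this issue.
— Issue III —
At Stage III.1 the subscriber must meet the balance of probabilities (weight is at least 54): on (i) the weight is 98 less the opposing 44 gives net 54, ≥ 54, so (i) meets the standard; on (j) the weight is 60 less the opposing 3 gives net 57, which does reach 54, so (j) meets the standard.
  Stage III.1 is satisfied; the onus moves to the operator.
At Stage III.2 the operator must meet the balance of probabilities (weight is at least 54): on (k) the weight is 57 less the opposing 2 gives net 55, which does reach 54, so (k) meets the standard; on (l) the weight is 54, which does reach 54, so (l) meets the standard.
  All elements met. The operator retains the burden for Stage III.3.
At Stage III.3 the operator must meet any credible evidence (weight exceeds 17): on (m) the weight is 16, ≤ 17, so (m) does not meet the standard; on (n) the weight is 30 less the opposing 13 gives net 17, ≤ 17, so (n) does not meet the standard.
  Stage III.3 not carried; the operator fails its burden.
The subscriber prevails on this issue.
Per-issue: Issue I → subscriber; Issue II → operator; Issue III → subscriber. The subscriber must prevail on a majority of issues; overall, the subscriber prevails.

subscriber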